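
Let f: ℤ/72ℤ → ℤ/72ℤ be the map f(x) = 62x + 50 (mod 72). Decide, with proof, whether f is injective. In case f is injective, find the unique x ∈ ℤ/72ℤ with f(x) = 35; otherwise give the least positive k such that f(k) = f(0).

We have gcd(62, 72) = 2 > 1. Taking u = 0 and v = 36: f(0) = 50 and f(36) = 62·36 + 50 = 2282 ≡ 50 (mod 72).
So f(0) = f(36) while 0 ≠ 36, hence f is not injective.
Since f is not injective, we find the least positive k with f(k) = f(0): this means 62k ≡ 0 (mod 72), i.e. 72 ∣ 62k. Since gcd(62, 72) = 2, dividing through by 2 this holds exactly when 36 ∣ 31k, and as gcd(31, 36) = 1, exactly when 36 ∣ k.
The smallest positive such k is 36.

36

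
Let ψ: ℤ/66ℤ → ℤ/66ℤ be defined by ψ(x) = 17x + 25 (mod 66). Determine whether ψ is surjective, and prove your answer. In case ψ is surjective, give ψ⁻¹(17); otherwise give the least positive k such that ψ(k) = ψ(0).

Since gcd(17, 66) = 1, 17 is invertible modulo 66. Euclid's algorithm: 66 = 3·17 + 15, 17 = 1·15 + 2, 15 = 7·2 + 1; back-substituting gives 1 = 35·17 − 9·66, so 17⁻¹ ≡ 35 (mod 66).
For any y ∈ ℤ/66ℤ, x = 35(y − 25) mod 66 satisfies ψ(x) = 17·35(y − 25) + 25 ≡ y (since 17·35 ≡ 1 mod 66). So every y has a preimage.
Hence ψ is surjective.
Since ψ is surjective, we compute ψ⁻¹(17): solve 17x + 25 ≡ 17 (mod 66), i.e. 17x ≡ 58 (mod 66).
Multiplying by 17⁻¹ = 35 gives x ≡ 35·58 = 2030 = 30·66 + 50 ≡ 50 (mod 66).
Check: ψ(50) = 17·50 + 25 = 875 = 13·66 + 17 ≡ 17 (mod 66).

50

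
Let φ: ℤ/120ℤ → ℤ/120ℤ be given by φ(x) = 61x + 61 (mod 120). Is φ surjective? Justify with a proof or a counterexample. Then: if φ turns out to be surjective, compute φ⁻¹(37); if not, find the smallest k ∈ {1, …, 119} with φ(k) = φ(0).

96

Since gcd(61, 120) = 1, 61 is invertible modulo 120. Euclid's algorithm: 120 = 1·61 + 59, 61 = 1·59 + 2, 59 = 29·2 + 1; back-substituting gives 1 = 61·61 − 31·120, so 61⁻¹ ≡ 61 (mod 120).
For any y ∈ ℤ/120ℤ, x = 61(y − 61) mod 120 satisfies φ(x) = 61·61(y − 61) + 61 ≡ y (since 61·61 ≡ 1 mod 120). So every y has a preimage.
Thus φ is surjective.
Since φ is surjective, we find φ⁻¹(37): we need 61x ≡ 37 − 61 ≡ 96 (mod 120). Using 61⁻¹ = 61: x ≡ 61·96 = 5856 = 48·120 + 96, so x = 96.
Check: φ(96) = 61·96 + 61 = 5917 = 49·120 + 37 ≡ 37 (mod 120).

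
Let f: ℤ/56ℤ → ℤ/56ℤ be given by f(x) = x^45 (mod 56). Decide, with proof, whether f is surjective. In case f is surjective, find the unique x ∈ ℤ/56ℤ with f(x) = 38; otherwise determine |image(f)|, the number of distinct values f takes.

f(2): Repeated squaring mod 56: 2^1 ≡ 2, 2^2 ≡ 2² = 4, 2^4 ≡ 4² = 16, 2^8 ≡ 16² = 256 ≡ 32, 2^16 ≡ 32² = 1024 ≡ 16, 2^32 ≡ 16² = 256 ≡ 32. Since 45 = 32 + 8 + 4 + 1, 2^45 ≡ 32·32·16·2: 32·32 = 1024 ≡ 16, then 16·16 = 256 ≡ 32, then 32·2 = 64 ≡ 8. So 2^45 ≡ 8 (mod 56).
f(4): Repeated squaring mod 56: 4^1 ≡ 4, 4^2 ≡ 4² = 16, 4^4 ≡ 16² = 256 ≡ 32, 4^8 ≡ 32² = 1024 ≡ 16, 4^16 ≡ 16² = 256 ≡ 32, 4^32 ≡ 32² = 1024 ≡ 16. Since 45 = 32 + 8 + 4 + 1, 4^45 ≡ 16·16·32·4: 16·16 = 256 ≡ 32, then 32·32 = 1024 ≡ 16, then 16·4 = 64 ≡ 8. So 4^45 ≡ 8 (mod 56).
So f(2) = f(4) = 8 while 2 ≠ 4, therefore f is not injective.
A non-injective map from the 56-element set ℤ/56ℤ to itself takes at most 55 distinct values, so it cannot be surjective. Thus f is not surjective.
Since f is not surjective, we determine |image(f)|. Computing x^45 mod 56 for each x (by repeated squaring, reducing mod 56 at every step), the values f(0), f(1), …, f(55) are: 0, 1, 8, 27, 8, 13, 48, 7, 8, 1, 48, 43, 48, 13, 0, 15, 8, 41, 8, 27, 48, 21, 8, 15, 48, 1, 48, 27, 0, 29, 8, 55, 8, 41, 48, 35, 8, 29, 48, 15, 48, 41, 0, 43, 8, 13, 8, 55, 48, 49, 8, 43, 48, 29, 48, 55.
The distinct values are {0, 1, 7, 8, 13, 15, 21, 27, 29, 35, 41, 43, 48, 49, 55}; there are 15 of them.

15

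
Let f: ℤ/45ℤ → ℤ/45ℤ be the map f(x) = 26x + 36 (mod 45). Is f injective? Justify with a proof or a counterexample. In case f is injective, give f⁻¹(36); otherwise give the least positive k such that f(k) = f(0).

Suppose f(x_1) = f(x_2) in ℤ/45ℤ. Then 26x_1 + 36 ≡ 26x_2 + 36 (mod 45), thus 26(x_1 − x_2) ≡ 0 (mod 45).
Since gcd(26, 45) = 1, 26 is invertible modulo 45, hence x_1 − x_2 ≡ 0 (mod 45), i.e. x_1 = x_2.
Therefore f is injective.
We now compute 26⁻¹ mod 45 explicitly. Euclid's algorithm: 45 = 1·26 + 19, 26 = 1·19 + 7, 19 = 2·7 + 5, 7 = 1·5 + 2, 5 = 2·2 + 1; back-substituting gives 1 = 26·26 − 15·45, so 26⁻¹ ≡ 26 (mod 45).
Since f is injective, we find f⁻¹(36): we need 26x ≡ 36 − 36 ≡ 0 (mod 45). Using 26⁻¹ = 26: x ≡ 26·0 = 0, so x = 0.
Check: f(0) = 26·0 + 36 = 36 ≡ 36 (mod 45).

0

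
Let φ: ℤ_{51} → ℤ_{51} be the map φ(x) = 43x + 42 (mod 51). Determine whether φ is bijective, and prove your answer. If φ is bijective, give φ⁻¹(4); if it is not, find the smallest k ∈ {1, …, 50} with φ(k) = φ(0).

Recall that φ is injective when φ(a) = φ(b) forces a = b.
Suppose φ(a) = φ(b) in ℤ_{51}. Then 43a + 42 ≡ 43b + 42 (mod 51), hence 43(a − b) ≡ 0 (mod 51).
Since gcd(43, 51) = 1, 43 is invertible modulo 51, hence a − b ≡ 0 (mod 51), i.e. a = b.
We now compute 43⁻¹ mod 51 explicitly. Euclid's algorithm: 51 = 1·43 + 8, 43 = 5·8 + 3, 8 = 2·3 + 2, 3 = 1·2 + 1; back-substituting gives 1 = 19·43 − 16·51, so 43⁻¹ ≡ 19 (mod 51).
Then y ↦ 19(y − 42) is a two-sided inverse to φ, so every y ∈ ℤ_{51} has a preimage.
Thus φ is bijective.
Since φ is bijective, we find φ⁻¹(4): we need 43x ≡ 4 − 42 ≡ 13 (mod 51). Using 43⁻¹ = 19: x ≡ 19·13 = 247 = 4·51 + 43, so x = 43.
Check: φ(43) = 43·43 + 42 = 1891 = 37·51 + 4 ≡ 4 (mod 51).

43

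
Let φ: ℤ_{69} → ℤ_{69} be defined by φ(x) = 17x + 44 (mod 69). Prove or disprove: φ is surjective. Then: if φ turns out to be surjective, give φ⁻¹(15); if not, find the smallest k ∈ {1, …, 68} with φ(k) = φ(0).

47

Since gcd(17, 69) = 1, 17 is invertible modulo 69. Euclid's algorithm: 69 = 4·17 + 1; back-substituting gives 1 = 65·17 − 16·69, so 17⁻¹ ≡ 65 (mod 69).
For any y ∈ ℤ_{69}, x = 65(y − 44) mod 69 satisfies φ(x) = 17·65(y − 44) + 44 ≡ y (since 17·65 ≡ 1 mod 69). So every y has a preimage.
Thus φ is surjective.
Since φ is surjective, we find φ⁻¹(15): we need 17x ≡ 15 − 44 ≡ 40 (mod 69). Using 17⁻¹ = 65: x ≡ 65·40 = 2600 = 37·69 + 47, so x = 47.
Check: φ(47) = 17·47 + 44 = 843 = 12·69 + 15 ≡ 15 (mod 69).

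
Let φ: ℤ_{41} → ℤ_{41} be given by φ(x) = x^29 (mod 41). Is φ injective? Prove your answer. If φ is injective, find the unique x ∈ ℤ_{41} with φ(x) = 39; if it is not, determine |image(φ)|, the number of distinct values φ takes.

21

Since 41 is prime, the nonzero elements of ℤ_{41} form a cyclic group of order 40.
As gcd(29, 40) = 1, raising to the 29th power is a bijection on this group: if x_1^29 ≡ x_2^29 then (x_1x_2^{−1})^29 = 1, and the only element of order dividing gcd(29, 40) = 1 is 1, so x_1 = x_2.
With φ(0) = 0 this makes φ injective on all of ℤ_{41}, hence bijective (finite equal-size domain and codomain). In particular φ is injective.
Since φ is injective, we find the preimage of 39. The inverse of x ↦ x^29 on (ℤ_{41})^× is x ↦ x^29, because 29·29 = 841 = 21·40 + 1 ≡ 1 (mod 40) and x^{40} = 1 for x ≠ 0 (Fermat). So φ⁻¹(39) = 39^29 mod 41.
Repeated squaring mod 41: 39^1 ≡ 39, 39^2 ≡ 39² = 1521 ≡ 4, 39^4 ≡ 4² = 16, 39^8 ≡ 16² = 256 ≡ 10, 39^16 ≡ 10² = 100 ≡ 18. Since 29 = 16 + 8 + 4 + 1, 39^29 ≡ 18·10·16·39: 18·10 = 180 ≡ 16, then 16·16 = 256 ≡ 10, then 10·39 = 390 ≡ 21. So 39^29 ≡ 21 (mod 41).
Hence φ⁻¹(39) = 21.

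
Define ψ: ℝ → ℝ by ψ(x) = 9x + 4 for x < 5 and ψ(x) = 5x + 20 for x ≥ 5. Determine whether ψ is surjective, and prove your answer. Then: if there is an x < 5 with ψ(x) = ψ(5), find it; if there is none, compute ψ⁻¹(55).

41/9

Both pieces are strictly increasing (slopes 9 and 5), so each is injective on its own interval.
The left piece maps (−∞, 5) onto (−∞, 49); the right piece maps [5, ∞) onto [45, ∞).
The union (−∞, 49) ∪ [45, ∞) covers ℝ, so ψ is surjective.
For the follow-up: the images overlap, so an x < 5 with ψ(x) = ψ(5) exists. ψ(5) = 45; solving 9x + 4 = 45 for x < 5 gives x = (45 − 4)/9 = 41/9.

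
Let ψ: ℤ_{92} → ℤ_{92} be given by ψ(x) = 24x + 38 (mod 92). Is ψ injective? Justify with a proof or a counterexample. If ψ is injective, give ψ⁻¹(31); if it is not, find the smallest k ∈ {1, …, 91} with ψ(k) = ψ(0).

We have gcd(24, 92) = 4 > 1. Taking x_1 = 0 and x_2 = 23: ψ(0) = 38 and ψ(23) = 24·23 + 38 = 590 ≡ 38 (mod 92).
So ψ(0) = ψ(23) while 0 ≠ 23, so ψ is not injective.
Since ψ is not injective, we find the least positive k with ψ(k) = ψ(0): this means 24k ≡ 0 (mod 92), i.e. 92 ∣ 24k. Since gcd(24, 92) = 4, dividing through by 4 this holds exactly when 23 ∣ 6k, and as gcd(6, 23) = 1, exactly when 23 ∣ k.
The smallest positive such k is 23.

23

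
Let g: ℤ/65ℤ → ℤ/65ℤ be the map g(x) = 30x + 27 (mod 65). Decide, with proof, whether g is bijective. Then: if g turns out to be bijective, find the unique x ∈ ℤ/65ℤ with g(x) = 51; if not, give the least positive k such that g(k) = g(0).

13

We have gcd(30, 65) = 5 > 1. Taking s = 0 and t = 13: g(0) = 27 and g(13) = 30·13 + 27 = 417 ≡ 27 (mod 65).
So g(0) = g(13) while 0 ≠ 13, hence g is not injective, hence not bijective.
Since g is not bijective, we find the least positive k with g(k) = g(0): this means 30k ≡ 0 (mod 65), i.e. 65 ∣ 30k. Since gcd(30, 65) = 5, dividing through by 5 this holds exactly when 13 ∣ 6k, and as gcd(6, 13) = 1, exactly when 13 ∣ k.
The smallest positive such k is 13.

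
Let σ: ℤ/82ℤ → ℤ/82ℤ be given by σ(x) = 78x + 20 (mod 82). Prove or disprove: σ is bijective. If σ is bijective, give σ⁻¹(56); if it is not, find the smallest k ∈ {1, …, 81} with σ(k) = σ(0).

41

By definition, σ is injective if σ(x_1) = σ(x_2) implies x_1 = x_2.
We have gcd(78, 82) = 2 > 1. Taking x_1 = 0 and x_2 = 41: σ(0) = 20 and σ(41) = 78·41 + 20 = 3218 ≡ 20 (mod 82).
So σ(0) = σ(41) while 0 ≠ 41, so σ is not injective, hence not bijective.
Since σ is not bijective, we find the least positive k with σ(k) = σ(0): this means 78k ≡ 0 (mod 82), i.e. 82 ∣ 78k. Since gcd(78, 82) = 2, dividing through by 2 this holds exactly when 41 ∣ 39k, and as gcd(39, 41) = 1, exactly when 41 ∣ k.
The smallest positive such k is 41.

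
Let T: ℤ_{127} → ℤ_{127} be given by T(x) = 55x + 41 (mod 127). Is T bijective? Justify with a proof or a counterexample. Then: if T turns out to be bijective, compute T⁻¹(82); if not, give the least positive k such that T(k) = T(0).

By definition, injectivity means: for all a, b in the domain, T(a) = T(b) implies a = b.
Suppose T(a) = T(b) in ℤ_{127}. Then 55a + 41 ≡ 55b + 41 (mod 127), therefore 55(a − b) ≡ 0 (mod 127).
Since gcd(55, 127) = 1, 55 is invertible modulo 127, therefore a − b ≡ 0 (mod 127), i.e. a = b.
We now compute 55⁻¹ mod 127 explicitly. Euclid's algorithm: 127 = 2·55 + 17, 55 = 3·17 + 4, 17 = 4·4 + 1; back-substituting gives 1 = 97·55 − 42·127, so 55⁻¹ ≡ 97 (mod 127).
For any y ∈ ℤ_{127}, x = 97(y − 41) mod 127 satisfies T(x) = 55·97(y − 41) + 41 ≡ y (since 55·97 ≡ 1 mod 127). So every y has a preimage.
Therefore T is bijective.
Since T is bijective, we find T⁻¹(82): we need 55x ≡ 82 − 41 ≡ 41 (mod 127). Using 55⁻¹ = 97: x ≡ 97·41 = 3977 = 31·127 + 40, so x = 40.
Check: T(40) = 55·40 + 41 = 2241 = 17·127 + 82 ≡ 82 (mod 127).

40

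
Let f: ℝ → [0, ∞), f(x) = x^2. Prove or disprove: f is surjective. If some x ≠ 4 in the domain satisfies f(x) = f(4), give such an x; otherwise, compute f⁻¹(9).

For any y ∈ [0, ∞), x = y^{1/2} ∈ ℝ satisfies x^2 = y, so f is surjective.
For the follow-up, such an x exists: taking x = −4 ∈ ℝ gives f(−4) = 16 = f(4) with −4 ≠ 4.

-4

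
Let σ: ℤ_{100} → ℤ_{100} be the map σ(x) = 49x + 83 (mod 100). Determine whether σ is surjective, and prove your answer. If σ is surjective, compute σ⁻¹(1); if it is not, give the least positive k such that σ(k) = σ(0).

Recall: surjectivity means every element of the codomain has a preimage under σ.
Since gcd(49, 100) = 1, 49 is invertible modulo 100. Euclid's algorithm: 100 = 2·49 + 2, 49 = 24·2 + 1; back-substituting gives 1 = 49·49 − 24·100, so 49⁻¹ ≡ 49 (mod 100).
Then y ↦ 49(y − 83) is a two-sided inverse to σ, so every y ∈ ℤ_{100} has a preimage.
Thus σ is surjective.
Since σ is surjective, we find σ⁻¹(1): we need 49x ≡ 1 − 83 ≡ 18 (mod 100). Using 49⁻¹ = 49: x ≡ 49·18 = 882 = 8·100 + 82, so x = 82.
Check: σ(82) = 49·82 + 83 = 4101 = 41·100 + 1 ≡ 1 (mod 100).

82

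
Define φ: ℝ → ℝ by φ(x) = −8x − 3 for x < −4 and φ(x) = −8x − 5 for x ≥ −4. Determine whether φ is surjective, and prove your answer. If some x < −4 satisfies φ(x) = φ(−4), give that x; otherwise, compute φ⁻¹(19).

Both pieces are strictly decreasing (slopes −8 and −8), so each is injective on its own interval.
The left piece maps (−∞, −4) onto (29, ∞); the right piece maps [−4, ∞) onto (−∞, 27].
The union (29, ∞) ∪ (−∞, 27] omits the interval between 29 and 27; in particular 29 has no preimage. So φ is not surjective.
Because the two images are disjoint, no x < −4 has φ(x) = φ(−4), so we compute φ⁻¹(19): 19 lies in (−∞, 27], so solve −8x − 5 = 19: x = (19 + 5)/(−8) = −3.

-3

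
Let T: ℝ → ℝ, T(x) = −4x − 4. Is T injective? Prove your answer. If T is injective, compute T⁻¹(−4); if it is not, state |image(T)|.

0

Suppose T(a) = T(b). Then −4a − 4 = −4b − 4, thus −4a = −4b, therefore a = b.
Therefore T is injective.
Since T is injective, we compute T⁻¹(−4) = (−4 + 4)/(−4) = 0.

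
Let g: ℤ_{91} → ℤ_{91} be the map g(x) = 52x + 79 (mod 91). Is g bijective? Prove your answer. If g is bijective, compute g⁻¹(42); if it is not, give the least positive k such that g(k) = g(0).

We have gcd(52, 91) = 13 > 1. Taking x_1 = 0 and x_2 = 7: g(0) = 79 and g(7) = 52·7 + 79 = 443 ≡ 79 (mod 91).
So g(0) = g(7) while 0 ≠ 7, so g is not injective, hence not bijective.
Since g is not bijective, we find the least positive k with g(k) = g(0): this means 52k ≡ 0 (mod 91), i.e. 91 ∣ 52k. Since gcd(52, 91) = 13, dividing through by 13 this holds exactly when 7 ∣ 4k, and as gcd(4, 7) = 1, exactly when 7 ∣ k.
The smallest positive such k is 7.

7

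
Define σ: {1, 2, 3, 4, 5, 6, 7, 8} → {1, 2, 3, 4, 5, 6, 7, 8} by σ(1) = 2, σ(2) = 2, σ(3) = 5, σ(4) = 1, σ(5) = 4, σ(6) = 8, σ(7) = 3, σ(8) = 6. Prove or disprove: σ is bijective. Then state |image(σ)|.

7

σ(1) = 2 = σ(2) with 1 ≠ 2, so σ is not injective, hence not bijective.
The image of σ is {1, 2, 3, 4, 5, 6, 8}, which has 7 elements.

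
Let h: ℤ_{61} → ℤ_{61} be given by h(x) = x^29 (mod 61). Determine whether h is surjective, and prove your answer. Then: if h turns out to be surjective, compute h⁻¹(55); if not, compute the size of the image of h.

Since 61 is prime, the nonzero elements of ℤ_{61} form a cyclic group of order 60.
As gcd(29, 60) = 1, raising to the 29th power is a bijection on this group: if a^29 ≡ b^29 then (ab^{−1})^29 = 1, and the only element of order dividing gcd(29, 60) = 1 is 1, so a = b.
With h(0) = 0 this makes h injective on all of ℤ_{61}, hence bijective (finite equal-size domain and codomain). In particular h is surjective.
Since h is surjective, we find the preimage of 55. The inverse of x ↦ x^29 on (ℤ_{61})^× is x ↦ x^29, because 29·29 = 841 = 14·60 + 1 ≡ 1 (mod 60) and x^{60} = 1 for x ≠ 0 (Fermat). So h⁻¹(55) = 55^29 mod 61.
Repeated squaring mod 61: 55^1 ≡ 55, 55^2 ≡ 55² = 3025 ≡ 36, 55^4 ≡ 36² = 1296 ≡ 15, 55^8 ≡ 15² = 225 ≡ 42, 55^16 ≡ 42² = 1764 ≡ 56. Since 29 = 16 + 8 + 4 + 1, 55^29 ≡ 56·42·15·55: 56·42 = 2352 ≡ 34, then 34·15 = 510 ≡ 22, then 22·55 = 1210 ≡ 51. So 55^29 ≡ 51 (mod 61).
Hence h⁻¹(55) = 51.

51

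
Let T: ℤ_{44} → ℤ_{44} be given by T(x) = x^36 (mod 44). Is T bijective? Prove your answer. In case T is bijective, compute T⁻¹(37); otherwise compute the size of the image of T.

T(10): Repeated squaring mod 44: 10^1 ≡ 10, 10^2 ≡ 10² = 100 ≡ 12, 10^4 ≡ 12² = 144 ≡ 12, 10^8 ≡ 12² = 144 ≡ 12, 10^16 ≡ 12² = 144 ≡ 12, 10^32 ≡ 12² = 144 ≡ 12. Since 36 = 32 + 4, 10^36 ≡ 12·12: 12·12 = 144 ≡ 12. So 10^36 ≡ 12 (mod 44).
T(12): Repeated squaring mod 44: 12^1 ≡ 12, 12^2 ≡ 12² = 144 ≡ 12, 12^4 ≡ 12² = 144 ≡ 12, 12^8 ≡ 12² = 144 ≡ 12, 12^16 ≡ 12² = 144 ≡ 12, 12^32 ≡ 12² = 144 ≡ 12. Since 36 = 32 + 4, 12^36 ≡ 12·12: 12·12 = 144 ≡ 12. So 12^36 ≡ 12 (mod 44).
So T(10) = T(12) = 12 while 10 ≠ 12, thus T is not injective, hence not bijective.
Since T is not bijective, we determine |image(T)|. Computing x^36 mod 44 for each x (by repeated squaring, reducing mod 44 at every step), the values T(0), T(1), …, T(43) are: 0, 1, 20, 25, 4, 5, 16, 37, 36, 9, 12, 33, 12, 9, 36, 37, 16, 5, 4, 25, 20, 1, 0, 1, 20, 25, 4, 5, 16, 37, 36, 9, 12, 33, 12, 9, 36, 37, 16, 5, 4, 25, 20, 1.
The distinct values are {0, 1, 4, 5, 9, 12, 16, 20, 25, 33, 36, 37}; there are 12 of them.

12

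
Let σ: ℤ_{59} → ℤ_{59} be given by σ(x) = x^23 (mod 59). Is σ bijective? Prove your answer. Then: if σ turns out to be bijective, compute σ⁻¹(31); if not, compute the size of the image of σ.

Since 59 is prime, the nonzero elements of ℤ_{59} form a cyclic group of order 58.
As gcd(23, 58) = 1, raising to the 23rd power is a bijection on this group: if s^23 ≡ t^23 then (st^{−1})^23 = 1, and the only element of order dividing gcd(23, 58) = 1 is 1, so s = t.
With σ(0) = 0 this makes σ injective on all of ℤ_{59}, hence bijective (finite equal-size domain and codomain). In particular σ is bijective.
Since σ is bijective, we find the preimage of 31. The inverse of x ↦ x^23 on (ℤ_{59})^× is x ↦ x^53, because 23·53 = 1219 = 21·58 + 1 ≡ 1 (mod 58) and x^{58} = 1 for x ≠ 0 (Fermat). So σ⁻¹(31) = 31^53 mod 59.
Repeated squaring mod 59: 31^1 ≡ 31, 31^2 ≡ 31² = 961 ≡ 17, 31^4 ≡ 17² = 289 ≡ 53, 31^8 ≡ 53² = 2809 ≡ 36, 31^16 ≡ 36² = 1296 ≡ 57, 31^32 ≡ 57² = 3249 ≡ 4. Since 53 = 32 + 16 + 4 + 1, 31^53 ≡ 4·57·53·31: 4·57 = 228 ≡ 51, then 51·53 = 2703 ≡ 48, then 48·31 = 1488 ≡ 13. So 31^53 ≡ 13 (mod 59).
Hence σ⁻¹(31) = 13.

13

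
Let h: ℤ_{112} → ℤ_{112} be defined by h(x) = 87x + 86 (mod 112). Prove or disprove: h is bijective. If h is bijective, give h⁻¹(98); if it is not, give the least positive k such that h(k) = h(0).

Recall that h is injective when h(u) = h(v) forces u = v.
Suppose h(u) = h(v) in ℤ_{112}. Then 87u + 86 ≡ 87v + 86 (mod 112), hence 87(u − v) ≡ 0 (mod 112).
Since gcd(87, 112) = 1, 87 is invertible modulo 112, so u − v ≡ 0 (mod 112), i.e. u = v.
We now compute 87⁻¹ mod 112 explicitly. Euclid's algorithm: 112 = 1·87 + 25, 87 = 3·25 + 12, 25 = 2·12 + 1; back-substituting gives 1 = 103·87 − 80·112, so 87⁻¹ ≡ 103 (mod 112).
Then y ↦ 103(y − 86) is a two-sided inverse to h, so every y ∈ ℤ_{112} has a preimage.
Hence h is bijective.
Since h is bijective, we compute h⁻¹(98): solve 87x + 86 ≡ 98 (mod 112), i.e. 87x ≡ 12 (mod 112).
Multiplying by 87⁻¹ = 103 gives x ≡ 103·12 = 1236 = 11·112 + 4 ≡ 4 (mod 112).
Check: h(4) = 87·4 + 86 = 434 = 3·112 + 98 ≡ 98 (mod 112).

4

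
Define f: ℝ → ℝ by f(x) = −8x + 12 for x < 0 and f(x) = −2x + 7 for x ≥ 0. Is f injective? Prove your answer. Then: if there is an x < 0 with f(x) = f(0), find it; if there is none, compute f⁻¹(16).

Both pieces are strictly decreasing (slopes −8 and −2), so each is injective on its own interval.
The left piece maps (−∞, 0) onto (12, ∞); the right piece maps [0, ∞) onto (−∞, 7].
These images are disjoint, so no value is attained by both pieces. So f is injective.
Because the two images are disjoint, no x < 0 has f(x) = f(0), so we compute f⁻¹(16): 16 lies in (12, ∞), so solve −8x + 12 = 16: x = (16 − 12)/(−8) = −1/2.

-1/2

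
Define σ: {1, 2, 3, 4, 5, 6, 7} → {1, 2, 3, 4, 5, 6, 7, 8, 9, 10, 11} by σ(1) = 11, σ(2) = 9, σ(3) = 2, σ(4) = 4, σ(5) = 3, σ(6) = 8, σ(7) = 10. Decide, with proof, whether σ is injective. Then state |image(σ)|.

The values σ(1), …, σ(7) are 11, 9, 2, 4, 3, 8, 10 — all distinct.
So σ(x_1) = σ(x_2) only when x_1 = x_2, and σ is injective.
The image of σ is {2, 3, 4, 8, 9, 10, 11}, which has 7 elements.

7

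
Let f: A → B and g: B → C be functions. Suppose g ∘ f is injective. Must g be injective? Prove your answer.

No. Take A = {0}, B = {0, 1, 2, 3}, C = {0, 1, 2, 3}, f(a) = a for each a ∈ A, and g(b) = 2 if b ∈ {2, 3} else g(b) = b.
Then g ∘ f = f is injective (A ⊂ B and f is the inclusion), but g(2) = g(3) = 2 with 2 ≠ 3, so g is not injective.

not injective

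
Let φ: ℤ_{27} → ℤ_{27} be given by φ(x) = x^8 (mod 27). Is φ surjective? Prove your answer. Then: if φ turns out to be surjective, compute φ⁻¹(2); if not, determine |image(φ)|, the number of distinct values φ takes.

φ(0) = 0^8 = 0.
φ(3): Repeated squaring mod 27: 3^1 ≡ 3, 3^2 ≡ 3² = 9, 3^4 ≡ 9² = 81 ≡ 0, 3^8 ≡ 0² = 0. So 3^8 ≡ 0 (mod 27).
So φ(0) = φ(3) = 0 while 0 ≠ 3, hence φ is not injective.
A non-injective map from the 27-element set ℤ_{27} to itself takes at most 26 distinct values, so it cannot be surjective. So φ is not surjective.
Since φ is not surjective, we determine |image(φ)|. Computing x^8 mod 27 for each x (by repeated squaring, reducing mod 27 at every step), the values φ(0), φ(1), …, φ(26) are: 0, 1, 13, 0, 7, 16, 0, 4, 10, 0, 19, 22, 0, 25, 25, 0, 22, 19, 0, 10, 4, 0, 16, 7, 0, 13, 1.
The distinct values are {0, 1, 4, 7, 10, 13, 16, 19, 22, 25}; there are 10 of them.

10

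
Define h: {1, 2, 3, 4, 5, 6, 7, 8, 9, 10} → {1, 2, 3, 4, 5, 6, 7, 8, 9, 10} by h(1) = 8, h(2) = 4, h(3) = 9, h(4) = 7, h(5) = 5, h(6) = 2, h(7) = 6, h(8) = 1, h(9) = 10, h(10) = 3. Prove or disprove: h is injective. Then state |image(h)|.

10

The values h(1), …, h(10) are 8, 4, 9, 7, 5, 2, 6, 1, 10, 3 — all distinct.
So h(u) = h(v) only when u = v, and h is injective.
The image of h is {1, 2, 3, 4, 5, 6, 7, 8, 9, 10}, which has 10 elements.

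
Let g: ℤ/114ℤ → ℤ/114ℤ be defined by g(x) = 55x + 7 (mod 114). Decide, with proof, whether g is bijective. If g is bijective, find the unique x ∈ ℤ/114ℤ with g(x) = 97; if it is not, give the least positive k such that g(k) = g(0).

12

If g(s) = g(t), then 55s ≡ 55t (mod 114). Because gcd(55, 114) = 1, we may cancel 55 to get s ≡ t (mod 114).
We now compute 55⁻¹ mod 114 explicitly. Euclid's algorithm: 114 = 2·55 + 4, 55 = 13·4 + 3, 4 = 1·3 + 1; back-substituting gives 1 = 85·55 − 41·114, so 55⁻¹ ≡ 85 (mod 114).
Then y ↦ 85(y − 7) is a two-sided inverse to g, so every y ∈ ℤ/114ℤ has a preimage.
Thus g is bijective.
Since g is bijective, we compute g⁻¹(97): solve 55x + 7 ≡ 97 (mod 114), i.e. 55x ≡ 90 (mod 114).
Multiplying by 55⁻¹ = 85 gives x ≡ 85·90 = 7650 = 67·114 + 12 ≡ 12 (mod 114).
Check: g(12) = 55·12 + 7 = 667 = 5·114 + 97 ≡ 97 (mod 114).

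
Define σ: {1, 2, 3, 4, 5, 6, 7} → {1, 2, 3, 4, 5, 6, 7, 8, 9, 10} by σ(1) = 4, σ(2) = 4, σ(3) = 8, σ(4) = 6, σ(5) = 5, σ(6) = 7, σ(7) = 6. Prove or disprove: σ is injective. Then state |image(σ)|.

5

σ(1) = 4 = σ(2) with 1 ≠ 2, so σ is not injective.
The image of σ is {4, 5, 6, 7, 8}, which has 5 elements.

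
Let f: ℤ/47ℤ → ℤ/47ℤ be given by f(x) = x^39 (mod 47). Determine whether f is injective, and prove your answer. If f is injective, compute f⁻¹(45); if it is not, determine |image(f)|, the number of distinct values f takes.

33

Since 47 is prime, the nonzero elements of ℤ/47ℤ form a cyclic group of order 46.
As gcd(39, 46) = 1, raising to the 39th power is a bijection on this group: if a^39 ≡ b^39 then (ab^{−1})^39 = 1, and the only element of order dividing gcd(39, 46) = 1 is 1, so a = b.
With f(0) = 0 this makes f injective on all of ℤ/47ℤ, hence bijective (finite equal-size domain and codomain). In particular f is injective.
Since f is injective, we find the preimage of 45. The inverse of x ↦ x^39 on (ℤ/47ℤ)^× is x ↦ x^13, because 39·13 = 507 = 11·46 + 1 ≡ 1 (mod 46) and x^{46} = 1 for x ≠ 0 (Fermat). So f⁻¹(45) = 45^13 mod 47.
Repeated squaring mod 47: 45^1 ≡ 45, 45^2 ≡ 45² = 2025 ≡ 4, 45^4 ≡ 4² = 16, 45^8 ≡ 16² = 256 ≡ 21. Since 13 = 8 + 4 + 1, 45^13 ≡ 21·16·45: 21·16 = 336 ≡ 7, then 7·45 = 315 ≡ 33. So 45^13 ≡ 33 (mod 47).
Hence f⁻¹(45) = 33.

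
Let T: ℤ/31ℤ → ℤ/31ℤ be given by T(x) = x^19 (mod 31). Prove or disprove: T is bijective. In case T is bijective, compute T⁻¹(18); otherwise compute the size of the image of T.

Since 31 is prime, the nonzero elements of ℤ/31ℤ form a cyclic group of order 30.
As gcd(19, 30) = 1, raising to the 19th power is a bijection on this group: if u^19 ≡ v^19 then (uv^{−1})^19 = 1, and the only element of order dividing gcd(19, 30) = 1 is 1, so u = v.
With T(0) = 0 this makes T injective on all of ℤ/31ℤ, hence bijective (finite equal-size domain and codomain). In particular T is bijective.
Since T is bijective, we find the preimage of 18. The inverse of x ↦ x^19 on (ℤ/31ℤ)^× is x ↦ x^19, because 19·19 = 361 = 12·30 + 1 ≡ 1 (mod 30) and x^{30} = 1 for x ≠ 0 (Fermat). So T⁻¹(18) = 18^19 mod 31.
Repeated squaring mod 31: 18^1 ≡ 18, 18^2 ≡ 18² = 324 ≡ 14, 18^4 ≡ 14² = 196 ≡ 10, 18^8 ≡ 10² = 100 ≡ 7, 18^16 ≡ 7² = 49 ≡ 18. Since 19 = 16 + 2 + 1, 18^19 ≡ 18·14·18: 18·14 = 252 ≡ 4, then 4·18 = 72 ≡ 10. So 18^19 ≡ 10 (mod 31).
Hence T⁻¹(18) = 10.

10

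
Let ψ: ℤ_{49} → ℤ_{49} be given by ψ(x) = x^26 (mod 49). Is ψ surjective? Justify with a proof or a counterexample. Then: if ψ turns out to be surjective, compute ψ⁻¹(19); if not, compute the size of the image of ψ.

ψ(0) = 0^26 = 0.
ψ(7): Repeated squaring mod 49: 7^1 ≡ 7, 7^2 ≡ 7² = 49 ≡ 0, 7^4 ≡ 0² = 0, 7^8 ≡ 0² = 0, 7^16 ≡ 0² = 0. Since 26 = 16 + 8 + 2, 7^26 ≡ 0·0·0: 0·0 = 0, then 0·0 = 0. So 7^26 ≡ 0 (mod 49).
So ψ(0) = ψ(7) = 0 while 0 ≠ 7, therefore ψ is not injective.
A non-injective map from the 49-element set ℤ_{49} to itself takes at most 48 distinct values, so it cannot be surjective. Therefore ψ is not surjective.
Since ψ is not surjective, we determine |image(ψ)|. Computing x^26 mod 49 for each x (by repeated squaring, reducing mod 49 at every step), the values ψ(0), ψ(1), …, ψ(48) are: 0, 1, 32, 2, 44, 11, 15, 0, 36, 4, 9, 37, 39, 29, 0, 22, 25, 16, 30, 18, 43, 0, 8, 46, 23, 23, 46, 8, 0, 43, 18, 30, 16, 25, 22, 0, 29, 39, 37, 9, 4, 36, 0, 15, 11, 44, 2, 32, 1.
The distinct values are {0, 1, 2, 4, 8, 9, 11, 15, 16, 18, 22, 23, 25, 29, 30, 32, 36, 37, 39, 43, 44, 46}; there are 22 of them.

22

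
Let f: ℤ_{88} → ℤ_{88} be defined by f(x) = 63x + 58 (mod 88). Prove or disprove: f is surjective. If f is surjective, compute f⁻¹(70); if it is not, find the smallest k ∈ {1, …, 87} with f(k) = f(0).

Since gcd(63, 88) = 1, 63 is invertible modulo 88. Euclid's algorithm: 88 = 1·63 + 25, 63 = 2·25 + 13, 25 = 1·13 + 12, 13 = 1·12 + 1; back-substituting gives 1 = 7·63 − 5·88, so 63⁻¹ ≡ 7 (mod 88).
Then y ↦ 7(y − 58) is a two-sided inverse to f, so every y ∈ ℤ_{88} has a preimage.
Thus f is surjective.
Since f is surjective, we compute f⁻¹(70): solve 63x + 58 ≡ 70 (mod 88), i.e. 63x ≡ 12 (mod 88).
Multiplying by 63⁻¹ = 7 gives x ≡ 7·12 = 84 ≡ 84 (mod 88).
Check: f(84) = 63·84 + 58 = 5350 = 60·88 + 70 ≡ 70 (mod 88).

84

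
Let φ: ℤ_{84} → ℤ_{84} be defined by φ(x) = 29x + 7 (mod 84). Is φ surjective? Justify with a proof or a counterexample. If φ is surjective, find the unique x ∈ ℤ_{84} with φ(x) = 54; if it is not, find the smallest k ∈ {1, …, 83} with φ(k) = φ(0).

19

Since gcd(29, 84) = 1, 29 is invertible modulo 84. Euclid's algorithm: 84 = 2·29 + 26, 29 = 1·26 + 3, 26 = 8·3 + 2, 3 = 1·2 + 1; back-substituting gives 1 = 29·29 − 10·84, so 29⁻¹ ≡ 29 (mod 84).
Then y ↦ 29(y − 7) is a two-sided inverse to φ, so every y ∈ ℤ_{84} has a preimage.
So φ is surjective.
Since φ is surjective, we find φ⁻¹(54): we need 29x ≡ 54 − 7 ≡ 47 (mod 84). Using 29⁻¹ = 29: x ≡ 29·47 = 1363 = 16·84 + 19, so x = 19.
Check: φ(19) = 29·19 + 7 = 558 = 6·84 + 54 ≡ 54 (mod 84).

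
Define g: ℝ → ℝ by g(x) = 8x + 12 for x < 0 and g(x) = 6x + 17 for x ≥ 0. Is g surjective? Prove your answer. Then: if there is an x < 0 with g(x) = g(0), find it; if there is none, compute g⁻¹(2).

Both pieces are strictly increasing (slopes 8 and 6), so each is injective on its own interval.
The left piece maps (−∞, 0) onto (−∞, 12); the right piece maps [0, ∞) onto [17, ∞).
The union (−∞, 12) ∪ [17, ∞) omits the interval between 12 and 17; in particular 12 has no preimage. So g is not surjective.
Because the two images are disjoint, no x < 0 has g(x) = g(0), so we compute g⁻¹(2): 2 lies in (−∞, 12), so solve 8x + 12 = 2: x = (2 − 12)/8 = −5/4.

-5/4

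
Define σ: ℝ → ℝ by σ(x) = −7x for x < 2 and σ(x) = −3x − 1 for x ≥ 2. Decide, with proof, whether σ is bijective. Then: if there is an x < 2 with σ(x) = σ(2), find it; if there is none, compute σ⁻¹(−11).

1

Both pieces are strictly decreasing (slopes −7 and −3), so each is injective on its own interval.
The left piece maps (−∞, 2) onto (−14, ∞); the right piece maps [2, ∞) onto (−∞, −7].
These images overlap. In particular σ(2) = −7 (right piece), and solving −7x = −7 on the left piece gives x = 1 < 2.
So σ(1) = σ(2) with 1 ≠ 2, and σ is not injective, hence not bijective. This x = 1 is the requested value below 2.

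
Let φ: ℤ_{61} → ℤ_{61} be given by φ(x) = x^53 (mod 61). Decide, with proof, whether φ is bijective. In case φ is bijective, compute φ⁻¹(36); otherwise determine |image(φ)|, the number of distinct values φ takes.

Since 61 is prime, the nonzero elements of ℤ_{61} form a cyclic group of order 60.
As gcd(53, 60) = 1, raising to the 53rd power is a bijection on this group: if x_1^53 ≡ x_2^53 then (x_1x_2^{−1})^53 = 1, and the only element of order dividing gcd(53, 60) = 1 is 1, so x_1 = x_2.
With φ(0) = 0 this makes φ injective on all of ℤ_{61}, hence bijective (finite equal-size domain and codomain). In particular φ is bijective.
Since φ is bijective, we find the preimage of 36. The inverse of x ↦ x^53 on (ℤ_{61})^× is x ↦ x^17, because 53·17 = 901 = 15·60 + 1 ≡ 1 (mod 60) and x^{60} = 1 for x ≠ 0 (Fermat). So φ⁻¹(36) = 36^17 mod 61.
Repeated squaring mod 61: 36^1 ≡ 36, 36^2 ≡ 36² = 1296 ≡ 15, 36^4 ≡ 15² = 225 ≡ 42, 36^8 ≡ 42² = 1764 ≡ 56, 36^16 ≡ 56² = 3136 ≡ 25. Since 17 = 16 + 1, 36^17 ≡ 25·36: 25·36 = 900 ≡ 46. So 36^17 ≡ 46 (mod 61).
Hence φ⁻¹(36) = 46.

46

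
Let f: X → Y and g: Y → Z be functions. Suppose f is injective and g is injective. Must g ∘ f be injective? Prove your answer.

injective

Suppose (g ∘ f)(s) = (g ∘ f)(t), i.e. g(f(s)) = g(f(t)).
Since g is injective, f(s) = f(t). Since f is injective, s = t. Thus g ∘ f is injective.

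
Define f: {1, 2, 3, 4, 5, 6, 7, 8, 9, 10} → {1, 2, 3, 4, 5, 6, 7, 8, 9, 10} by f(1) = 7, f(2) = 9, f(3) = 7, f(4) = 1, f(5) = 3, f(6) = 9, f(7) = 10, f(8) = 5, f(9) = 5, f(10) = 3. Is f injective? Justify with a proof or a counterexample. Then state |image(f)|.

6

f(1) = 7 = f(3) with 1 ≠ 3, so f is not injective.
The image of f is {1, 3, 5, 7, 9, 10}, which has 6 elements.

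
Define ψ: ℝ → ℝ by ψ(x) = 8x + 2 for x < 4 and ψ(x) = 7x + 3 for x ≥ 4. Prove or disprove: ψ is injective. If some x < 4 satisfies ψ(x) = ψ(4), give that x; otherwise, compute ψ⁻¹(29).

Both pieces are strictly increasing (slopes 8 and 7), so each is injective on its own interval.
The left piece maps (−∞, 4) onto (−∞, 34); the right piece maps [4, ∞) onto [31, ∞).
These images overlap. In particular ψ(4) = 31 (right piece), and solving 8x + 2 = 31 on the left piece gives x = 29/8 < 4.
So ψ(29/8) = ψ(4) with 29/8 ≠ 4, and ψ is not injective. This x = 29/8 is the requested value below 4.

29/8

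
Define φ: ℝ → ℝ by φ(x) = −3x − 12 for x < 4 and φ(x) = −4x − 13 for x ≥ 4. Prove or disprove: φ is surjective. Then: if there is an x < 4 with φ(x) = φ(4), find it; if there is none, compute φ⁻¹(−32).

19/4

Both pieces are strictly decreasing (slopes −3 and −4), so each is injective on its own interval.
The left piece maps (−∞, 4) onto (−24, ∞); the right piece maps [4, ∞) onto (−∞, −29].
The union (−24, ∞) ∪ (−∞, −29] omits the interval between −24 and −29; in particular −24 has no preimage. So φ is not surjective.
Because the two images are disjoint, no x < 4 has φ(x) = φ(4), so we compute φ⁻¹(−32): −32 lies in (−∞, −29], so solve −4x − 13 = −32: x = (−32 + 13)/(−4) = 19/4.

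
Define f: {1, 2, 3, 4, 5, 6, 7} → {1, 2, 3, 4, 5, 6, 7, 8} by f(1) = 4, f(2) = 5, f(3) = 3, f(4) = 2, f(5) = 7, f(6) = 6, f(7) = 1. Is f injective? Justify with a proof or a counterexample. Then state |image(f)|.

7

The values f(1), …, f(7) are 4, 5, 3, 2, 7, 6, 1 — all distinct.
So f(s) = f(t) only when s = t, and f is injective.
The image of f is {1, 2, 3, 4, 5, 6, 7}, which has 7 elements.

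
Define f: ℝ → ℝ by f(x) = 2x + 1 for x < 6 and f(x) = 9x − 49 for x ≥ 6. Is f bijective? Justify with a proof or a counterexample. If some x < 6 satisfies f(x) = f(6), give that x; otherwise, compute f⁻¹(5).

Both pieces are strictly increasing (slopes 2 and 9), so each is injective on its own interval.
The left piece maps (−∞, 6) onto (−∞, 13); the right piece maps [6, ∞) onto [5, ∞).
These images overlap. In particular f(6) = 5 (right piece), and solving 2x + 1 = 5 on the left piece gives x = 2 < 6.
So f(2) = f(6) with 2 ≠ 6, and f is not injective, hence not bijective. This x = 2 is the requested value below 6.

2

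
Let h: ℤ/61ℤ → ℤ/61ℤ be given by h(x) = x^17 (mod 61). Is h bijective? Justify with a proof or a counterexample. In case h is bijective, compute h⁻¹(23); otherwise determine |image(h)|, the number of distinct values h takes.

Since 61 is prime, the nonzero elements of ℤ/61ℤ form a cyclic group of order 60.
As gcd(17, 60) = 1, raising to the 17th power is a bijection on this group: if s^17 ≡ t^17 then (st^{−1})^17 = 1, and the only element of order dividing gcd(17, 60) = 1 is 1, so s = t.
With h(0) = 0 this makes h injective on all of ℤ/61ℤ, hence bijective (finite equal-size domain and codomain). In particular h is bijective.
Since h is bijective, we find the preimage of 23. The inverse of x ↦ x^17 on (ℤ/61ℤ)^× is x ↦ x^53, because 17·53 = 901 = 15·60 + 1 ≡ 1 (mod 60) and x^{60} = 1 for x ≠ 0 (Fermat). So h⁻¹(23) = 23^53 mod 61.
Repeated squaring mod 61: 23^1 ≡ 23, 23^2 ≡ 23² = 529 ≡ 41, 23^4 ≡ 41² = 1681 ≡ 34, 23^8 ≡ 34² = 1156 ≡ 58, 23^16 ≡ 58² = 3364 ≡ 9, 23^32 ≡ 9² = 81 ≡ 20. Since 53 = 32 + 16 + 4 + 1, 23^53 ≡ 20·9·34·23: 20·9 = 180 ≡ 58, then 58·34 = 1972 ≡ 20, then 20·23 = 460 ≡ 33. So 23^53 ≡ 33 (mod 61).
Hence h⁻¹(23) = 33.

33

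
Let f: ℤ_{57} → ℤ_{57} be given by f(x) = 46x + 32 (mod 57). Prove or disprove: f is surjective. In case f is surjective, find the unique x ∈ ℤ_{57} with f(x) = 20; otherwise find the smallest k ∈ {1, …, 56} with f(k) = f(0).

Since gcd(46, 57) = 1, 46 is invertible modulo 57. Euclid's algorithm: 57 = 1·46 + 11, 46 = 4·11 + 2, 11 = 5·2 + 1; back-substituting gives 1 = 31·46 − 25·57, so 46⁻¹ ≡ 31 (mod 57).
Then y ↦ 31(y − 32) is a two-sided inverse to f, so every y ∈ ℤ_{57} has a preimage.
So f is surjective.
Since f is surjective, we compute f⁻¹(20): solve 46x + 32 ≡ 20 (mod 57), i.e. 46x ≡ 45 (mod 57).
Multiplying by 46⁻¹ = 31 gives x ≡ 31·45 = 1395 = 24·57 + 27 ≡ 27 (mod 57).
Check: f(27) = 46·27 + 32 = 1274 = 22·57 + 20 ≡ 20 (mod 57).

27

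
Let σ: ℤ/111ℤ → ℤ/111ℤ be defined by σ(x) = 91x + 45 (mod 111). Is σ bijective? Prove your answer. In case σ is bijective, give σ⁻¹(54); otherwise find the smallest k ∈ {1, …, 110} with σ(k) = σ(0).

105

Suppose σ(u) = σ(v) in ℤ/111ℤ. Then 91u + 45 ≡ 91v + 45 (mod 111), thus 91(u − v) ≡ 0 (mod 111).
Since gcd(91, 111) = 1, 91 is invertible modulo 111, thus u − v ≡ 0 (mod 111), i.e. u = v.
We now compute 91⁻¹ mod 111 explicitly. Euclid's algorithm: 111 = 1·91 + 20, 91 = 4·20 + 11, 20 = 1·11 + 9, 11 = 1·9 + 2, 9 = 4·2 + 1; back-substituting gives 1 = 61·91 − 50·111, so 91⁻¹ ≡ 61 (mod 111).
For any y ∈ ℤ/111ℤ, x = 61(y − 45) mod 111 satisfies σ(x) = 91·61(y − 45) + 45 ≡ y (since 91·61 ≡ 1 mod 111). So every y has a preimage.
Therefore σ is bijective.
Since σ is bijective, we compute σ⁻¹(54): solve 91x + 45 ≡ 54 (mod 111), i.e. 91x ≡ 9 (mod 111).
Multiplying by 91⁻¹ = 61 gives x ≡ 61·9 = 549 = 4·111 + 105 ≡ 105 (mod 111).
Check: σ(105) = 91·105 + 45 = 9600 = 86·111 + 54 ≡ 54 (mod 111).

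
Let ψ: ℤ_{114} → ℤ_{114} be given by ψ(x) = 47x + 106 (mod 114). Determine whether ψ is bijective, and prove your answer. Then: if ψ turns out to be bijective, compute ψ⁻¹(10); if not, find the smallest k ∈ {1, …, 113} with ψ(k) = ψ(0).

By definition, ψ is injective if ψ(a) = ψ(b) implies a = b.
If ψ(a) = ψ(b), then 47a ≡ 47b (mod 114). Because gcd(47, 114) = 1, we may cancel 47 to get a ≡ b (mod 114).
We now compute 47⁻¹ mod 114 explicitly. Euclid's algorithm: 114 = 2·47 + 20, 47 = 2·20 + 7, 20 = 2·7 + 6, 7 = 1·6 + 1; back-substituting gives 1 = 17·47 − 7·114, so 47⁻¹ ≡ 17 (mod 114).
For any y ∈ ℤ_{114}, x = 17(y − 106) mod 114 satisfies ψ(x) = 47·17(y − 106) + 106 ≡ y (since 47·17 ≡ 1 mod 114). So every y has a preimage.
Thus ψ is bijective.
Since ψ is bijective, we compute ψ⁻¹(10): solve 47x + 106 ≡ 10 (mod 114), i.e. 47x ≡ 18 (mod 114).
Multiplying by 47⁻¹ = 17 gives x ≡ 17·18 = 306 = 2·114 + 78 ≡ 78 (mod 114).
Check: ψ(78) = 47·78 + 106 = 3772 = 33·114 + 10 ≡ 10 (mod 114).

78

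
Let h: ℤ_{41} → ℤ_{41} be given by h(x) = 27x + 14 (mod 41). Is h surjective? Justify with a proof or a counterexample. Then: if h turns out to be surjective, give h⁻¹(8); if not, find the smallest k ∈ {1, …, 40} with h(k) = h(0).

Since gcd(27, 41) = 1, 27 is invertible modulo 41. Euclid's algorithm: 41 = 1·27 + 14, 27 = 1·14 + 13, 14 = 1·13 + 1; back-substituting gives 1 = 38·27 − 25·41, so 27⁻¹ ≡ 38 (mod 41).
For any y ∈ ℤ_{41}, x = 38(y − 14) mod 41 satisfies h(x) = 27·38(y − 14) + 14 ≡ y (since 27·38 ≡ 1 mod 41). So every y has a preimage.
So h is surjective.
Since h is surjective, we find h⁻¹(8): we need 27x ≡ 8 − 14 ≡ 35 (mod 41). Using 27⁻¹ = 38: x ≡ 38·35 = 1330 = 32·41 + 18, so x = 18.
Check: h(18) = 27·18 + 14 = 500 = 12·41 + 8 ≡ 8 (mod 41).

18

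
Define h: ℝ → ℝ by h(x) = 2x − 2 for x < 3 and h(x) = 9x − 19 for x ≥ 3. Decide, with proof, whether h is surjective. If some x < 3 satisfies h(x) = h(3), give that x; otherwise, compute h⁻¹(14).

Both pieces are strictly increasing (slopes 2 and 9), so each is injective on its own interval.
The left piece maps (−∞, 3) onto (−∞, 4); the right piece maps [3, ∞) onto [8, ∞).
The union (−∞, 4) ∪ [8, ∞) omits the interval between 4 and 8; in particular 4 has no preimage. So h is not surjective.
Because the two images are disjoint, no x < 3 has h(x) = h(3), so we compute h⁻¹(14): 14 lies in [8, ∞), so solve 9x − 19 = 14: x = (14 + 19)/9 = 11/3.

11/3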